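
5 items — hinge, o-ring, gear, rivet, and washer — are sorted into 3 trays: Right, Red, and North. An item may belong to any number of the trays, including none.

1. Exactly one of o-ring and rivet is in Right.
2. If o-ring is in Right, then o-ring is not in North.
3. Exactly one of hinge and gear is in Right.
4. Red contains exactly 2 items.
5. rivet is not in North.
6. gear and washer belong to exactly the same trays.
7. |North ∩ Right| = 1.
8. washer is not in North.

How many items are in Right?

From (5): rivet ∉ North.
From (8): washer ∉ North.
(6): gear matches washer: gear ∉ North.
Suppose hinge ∉ Right: no assignment then satisfies all the clues, so hinge ∈ Right.

2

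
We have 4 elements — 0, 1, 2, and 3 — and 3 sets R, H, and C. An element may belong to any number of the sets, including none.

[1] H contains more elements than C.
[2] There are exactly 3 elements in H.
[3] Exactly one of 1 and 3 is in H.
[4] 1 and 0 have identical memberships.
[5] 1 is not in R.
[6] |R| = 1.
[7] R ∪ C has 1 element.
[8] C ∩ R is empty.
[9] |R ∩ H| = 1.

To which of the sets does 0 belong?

0: H

From (5): 1 ∉ R.
(4): 0 matches 1: 0 ∉ R.
Suppose 0 ∉ H: no assignment then satisfies all the clues, so 0 ∈ H.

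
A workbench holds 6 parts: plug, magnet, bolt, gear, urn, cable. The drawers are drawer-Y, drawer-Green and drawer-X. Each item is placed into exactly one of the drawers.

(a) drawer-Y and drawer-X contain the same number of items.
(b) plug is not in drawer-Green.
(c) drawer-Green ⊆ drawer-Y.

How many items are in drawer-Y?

3

From (b): plug ∉ drawer-Green.
Suppose magnet ∈ drawer-Green: no assignment then satisfies all the clues, so magnet ∉ drawer-Green.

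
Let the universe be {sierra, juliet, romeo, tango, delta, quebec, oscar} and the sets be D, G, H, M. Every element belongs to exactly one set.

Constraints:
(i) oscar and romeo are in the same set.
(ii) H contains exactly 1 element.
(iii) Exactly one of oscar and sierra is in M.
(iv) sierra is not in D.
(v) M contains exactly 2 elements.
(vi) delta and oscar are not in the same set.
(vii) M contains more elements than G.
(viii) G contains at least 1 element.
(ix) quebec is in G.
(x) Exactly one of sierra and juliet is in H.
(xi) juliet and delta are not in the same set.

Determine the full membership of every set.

D = {oscar, romeo, tango}; G = {quebec}; H = {juliet}; M = {delta, sierra}

From (iv): sierra ∉ D.
From (ix): quebec ∈ G.
Suppose sierra ∈ G: no assignment then satisfies all the clues, so sierra ∉ G.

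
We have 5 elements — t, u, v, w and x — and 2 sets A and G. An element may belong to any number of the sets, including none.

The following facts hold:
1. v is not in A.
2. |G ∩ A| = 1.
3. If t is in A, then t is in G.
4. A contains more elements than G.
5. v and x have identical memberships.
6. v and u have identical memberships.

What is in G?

G = {t}

From (1): v ∉ A.
(5): x matches v: x ∉ A.
(6): u matches v: u ∉ A.
Suppose t ∉ G: no assignment then satisfies all the clues, so t ∈ G.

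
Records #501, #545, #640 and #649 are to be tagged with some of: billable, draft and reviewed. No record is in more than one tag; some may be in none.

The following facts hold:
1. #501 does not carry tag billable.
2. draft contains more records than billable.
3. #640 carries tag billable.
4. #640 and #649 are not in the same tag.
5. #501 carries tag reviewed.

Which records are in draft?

From (1): #501 ∉ billable.
From (3): #640 ∈ billable.
From (5): #501 ∈ reviewed.
(4): #649 ∉ billable.
Suppose #545 ∉ draft: no assignment then satisfies all the clues, so #545 ∈ draft.

draft = {#545, #649}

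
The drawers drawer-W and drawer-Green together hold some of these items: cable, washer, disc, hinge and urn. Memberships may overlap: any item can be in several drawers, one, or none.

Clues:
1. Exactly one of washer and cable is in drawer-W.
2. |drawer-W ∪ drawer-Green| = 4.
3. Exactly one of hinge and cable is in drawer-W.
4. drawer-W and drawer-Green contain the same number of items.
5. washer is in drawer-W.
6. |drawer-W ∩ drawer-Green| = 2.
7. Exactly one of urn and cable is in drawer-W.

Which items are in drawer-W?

From (5): washer ∈ drawer-W.
(1) (exactly one): cable ∉ drawer-W.
(3) (exactly one): hinge ∈ drawer-W.
(7) (exactly one): urn ∈ drawer-W.
Suppose disc ∈ drawer-W: no assignment then satisfies all the clues, so disc ∉ drawer-W.

drawer-W = {hinge, urn, washer}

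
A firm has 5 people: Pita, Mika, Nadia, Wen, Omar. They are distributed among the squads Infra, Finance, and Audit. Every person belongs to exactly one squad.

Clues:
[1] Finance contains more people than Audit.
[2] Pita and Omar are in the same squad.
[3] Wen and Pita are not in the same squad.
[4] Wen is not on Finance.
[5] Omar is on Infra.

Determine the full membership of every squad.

Infra = {Omar, Pita}; Finance = {Mika, Nadia}; Audit = {Wen}

From (4): Wen ∉ Finance.
From (5): Omar ∈ Infra.
(2): Pita matches Omar: Pita ∈ Infra.
(3): Wen ∉ Infra.
Only one squad left: Wen ∈ Audit.
Suppose Mika ∈ Infra: no assignment then satisfies all the clues, so Mika ∉ Infra.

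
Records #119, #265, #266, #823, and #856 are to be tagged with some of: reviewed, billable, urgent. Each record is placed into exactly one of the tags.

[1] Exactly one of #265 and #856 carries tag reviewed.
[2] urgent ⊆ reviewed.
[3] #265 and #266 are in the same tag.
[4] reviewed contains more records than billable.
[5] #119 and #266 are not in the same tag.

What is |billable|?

2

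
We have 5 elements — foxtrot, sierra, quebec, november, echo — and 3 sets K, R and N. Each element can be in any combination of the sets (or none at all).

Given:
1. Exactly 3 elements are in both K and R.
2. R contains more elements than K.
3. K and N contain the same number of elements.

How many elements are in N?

3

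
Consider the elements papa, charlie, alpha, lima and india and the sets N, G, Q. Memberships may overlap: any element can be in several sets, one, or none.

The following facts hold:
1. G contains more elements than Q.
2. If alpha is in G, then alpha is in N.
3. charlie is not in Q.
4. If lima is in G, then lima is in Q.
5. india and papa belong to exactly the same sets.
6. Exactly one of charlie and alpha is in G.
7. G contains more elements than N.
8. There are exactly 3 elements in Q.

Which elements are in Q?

Q = {india, lima, papa}

From (3): charlie ∉ Q.
Suppose papa ∉ Q: no assignment then satisfies all the clues, so papa ∈ Q.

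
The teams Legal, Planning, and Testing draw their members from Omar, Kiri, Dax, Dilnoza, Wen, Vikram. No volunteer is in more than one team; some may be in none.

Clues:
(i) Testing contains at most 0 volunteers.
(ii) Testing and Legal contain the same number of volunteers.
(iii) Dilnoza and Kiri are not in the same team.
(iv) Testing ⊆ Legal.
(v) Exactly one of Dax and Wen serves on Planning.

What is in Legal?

Legal = {}

(i): Testing already has 0, so the rest are out.
Suppose Omar ∈ Legal: no assignment then satisfies all the clues, so Omar ∉ Legal.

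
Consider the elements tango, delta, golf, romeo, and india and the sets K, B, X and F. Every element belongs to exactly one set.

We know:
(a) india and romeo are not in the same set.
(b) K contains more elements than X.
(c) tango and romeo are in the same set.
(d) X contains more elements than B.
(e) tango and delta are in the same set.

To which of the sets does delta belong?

delta: K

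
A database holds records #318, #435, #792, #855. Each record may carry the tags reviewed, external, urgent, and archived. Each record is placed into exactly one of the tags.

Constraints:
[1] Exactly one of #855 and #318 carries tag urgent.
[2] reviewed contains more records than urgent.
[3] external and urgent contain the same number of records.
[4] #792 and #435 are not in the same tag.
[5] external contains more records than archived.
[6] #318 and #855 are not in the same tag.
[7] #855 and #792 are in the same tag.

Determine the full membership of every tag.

reviewed = {#792, #855}; external = {#435}; urgent = {#318}; archived = {}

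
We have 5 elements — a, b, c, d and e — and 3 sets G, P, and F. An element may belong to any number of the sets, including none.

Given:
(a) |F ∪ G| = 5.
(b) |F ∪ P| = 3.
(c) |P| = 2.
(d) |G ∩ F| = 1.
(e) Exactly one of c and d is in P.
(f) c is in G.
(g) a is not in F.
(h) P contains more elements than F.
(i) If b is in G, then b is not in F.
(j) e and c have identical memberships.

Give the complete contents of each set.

G = {a, b, c, d, e}; P = {c, e}; F = {d}

From (f): c ∈ G.
From (g): a ∉ F.
(j): e matches c: e ∈ G.
Suppose a ∉ G: no assignment then satisfies all the clues, so a ∈ G.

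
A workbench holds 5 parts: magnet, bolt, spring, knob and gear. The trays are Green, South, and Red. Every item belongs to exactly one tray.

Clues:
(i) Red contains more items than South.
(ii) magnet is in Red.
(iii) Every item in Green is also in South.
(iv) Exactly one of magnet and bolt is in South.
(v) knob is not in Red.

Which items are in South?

South = {bolt, knob}

From (ii): magnet ∈ Red.
From (v): knob ∉ Red.
(iv) (exactly one): bolt ∈ South.
Suppose spring ∈ South: no assignment then satisfies all the clues, so spring ∉ South.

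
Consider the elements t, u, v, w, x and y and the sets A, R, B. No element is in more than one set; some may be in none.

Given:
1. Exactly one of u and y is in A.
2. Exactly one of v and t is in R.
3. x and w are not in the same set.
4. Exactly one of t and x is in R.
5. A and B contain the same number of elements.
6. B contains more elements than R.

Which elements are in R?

R = {t}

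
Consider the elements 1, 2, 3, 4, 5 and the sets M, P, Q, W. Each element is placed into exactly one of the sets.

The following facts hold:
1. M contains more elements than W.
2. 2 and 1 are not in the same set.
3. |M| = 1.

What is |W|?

0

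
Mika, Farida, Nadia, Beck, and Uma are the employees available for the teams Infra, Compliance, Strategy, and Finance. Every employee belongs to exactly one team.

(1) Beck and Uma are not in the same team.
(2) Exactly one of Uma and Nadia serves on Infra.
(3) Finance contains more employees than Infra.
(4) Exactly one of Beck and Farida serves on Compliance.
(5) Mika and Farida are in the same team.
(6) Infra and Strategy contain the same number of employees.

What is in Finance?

Finance = {Farida, Mika}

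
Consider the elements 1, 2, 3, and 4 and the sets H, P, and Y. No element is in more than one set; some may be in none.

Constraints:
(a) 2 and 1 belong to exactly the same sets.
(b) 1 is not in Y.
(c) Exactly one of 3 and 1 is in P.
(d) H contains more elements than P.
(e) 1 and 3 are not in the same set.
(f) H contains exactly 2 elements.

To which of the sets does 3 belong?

3: P

From (b): 1 ∉ Y.
(a): 2 matches 1: 2 ∉ Y.
Suppose 3 ∈ H: no assignment then satisfies all the clues, so 3 ∉ H.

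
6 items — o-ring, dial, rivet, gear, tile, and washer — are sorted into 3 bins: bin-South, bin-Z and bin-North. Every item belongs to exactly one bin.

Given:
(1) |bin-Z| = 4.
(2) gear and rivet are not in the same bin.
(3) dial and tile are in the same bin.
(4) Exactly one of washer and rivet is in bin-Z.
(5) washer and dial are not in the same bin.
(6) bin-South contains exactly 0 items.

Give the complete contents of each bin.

bin-South = {}; bin-Z = {dial, o-ring, rivet, tile}; bin-North = {gear, washer}

(6): bin-South already has 0, so the rest are out.
Suppose o-ring ∉ bin-Z: no assignment then satisfies all the clues, so o-ring ∈ bin-Z.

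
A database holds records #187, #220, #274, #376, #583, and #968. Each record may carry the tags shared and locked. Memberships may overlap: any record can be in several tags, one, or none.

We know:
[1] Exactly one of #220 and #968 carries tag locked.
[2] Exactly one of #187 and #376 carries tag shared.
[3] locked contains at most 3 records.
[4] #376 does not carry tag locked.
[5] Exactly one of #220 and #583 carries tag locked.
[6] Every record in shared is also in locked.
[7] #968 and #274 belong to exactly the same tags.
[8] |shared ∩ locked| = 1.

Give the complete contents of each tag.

shared = {#187}; locked = {#187, #220}

From (4): #376 ∉ locked.
(6) contrapositive: #376 ∉ shared.
(2) (exactly one): #187 ∈ shared.
(6) with #187 ∈ shared: #187 ∈ locked.
Suppose #220 ∈ shared: no assignment then satisfies all the clues, so #220 ∉ shared.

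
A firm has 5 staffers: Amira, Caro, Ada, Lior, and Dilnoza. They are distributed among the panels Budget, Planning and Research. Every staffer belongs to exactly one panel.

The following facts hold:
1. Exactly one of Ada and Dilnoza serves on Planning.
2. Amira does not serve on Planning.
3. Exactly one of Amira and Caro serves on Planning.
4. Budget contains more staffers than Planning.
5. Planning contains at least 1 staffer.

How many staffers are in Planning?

2

From (2): Amira ∉ Planning.
(3) (exactly one): Caro ∈ Planning.
Suppose Amira ∉ Budget: no assignment then satisfies all the clues, so Amira ∈ Budget.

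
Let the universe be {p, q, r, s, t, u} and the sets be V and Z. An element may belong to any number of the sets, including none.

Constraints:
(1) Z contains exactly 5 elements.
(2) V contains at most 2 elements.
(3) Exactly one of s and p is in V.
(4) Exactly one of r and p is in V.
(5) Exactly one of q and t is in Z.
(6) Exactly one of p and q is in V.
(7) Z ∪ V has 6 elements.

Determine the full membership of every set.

V = {p, t}; Z = {p, q, r, s, u}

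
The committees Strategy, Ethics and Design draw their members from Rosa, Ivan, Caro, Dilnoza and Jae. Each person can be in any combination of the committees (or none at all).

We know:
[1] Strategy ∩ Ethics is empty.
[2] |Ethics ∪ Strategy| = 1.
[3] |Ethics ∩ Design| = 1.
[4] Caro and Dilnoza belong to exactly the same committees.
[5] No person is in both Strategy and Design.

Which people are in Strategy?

Strategy = {}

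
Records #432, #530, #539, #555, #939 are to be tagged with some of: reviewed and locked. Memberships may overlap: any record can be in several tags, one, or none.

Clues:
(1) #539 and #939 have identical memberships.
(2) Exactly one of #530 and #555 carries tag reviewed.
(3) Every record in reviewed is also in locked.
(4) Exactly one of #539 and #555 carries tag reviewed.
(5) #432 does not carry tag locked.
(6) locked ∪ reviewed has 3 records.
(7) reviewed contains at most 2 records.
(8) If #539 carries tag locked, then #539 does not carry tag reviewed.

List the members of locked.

locked = {#539, #555, #939}

From (5): #432 ∉ locked.
(3) contrapositive: #432 ∉ reviewed.
Suppose #530 ∈ locked: no assignment then satisfies all the clues, so #530 ∉ locked.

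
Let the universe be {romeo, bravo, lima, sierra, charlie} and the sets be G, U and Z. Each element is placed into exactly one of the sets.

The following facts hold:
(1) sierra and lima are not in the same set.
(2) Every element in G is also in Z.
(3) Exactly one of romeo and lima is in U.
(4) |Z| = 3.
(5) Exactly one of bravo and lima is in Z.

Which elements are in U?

U = {charlie, lima}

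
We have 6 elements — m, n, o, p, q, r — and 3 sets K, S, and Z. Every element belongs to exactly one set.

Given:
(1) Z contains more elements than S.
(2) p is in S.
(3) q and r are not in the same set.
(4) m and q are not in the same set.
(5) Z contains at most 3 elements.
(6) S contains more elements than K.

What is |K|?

1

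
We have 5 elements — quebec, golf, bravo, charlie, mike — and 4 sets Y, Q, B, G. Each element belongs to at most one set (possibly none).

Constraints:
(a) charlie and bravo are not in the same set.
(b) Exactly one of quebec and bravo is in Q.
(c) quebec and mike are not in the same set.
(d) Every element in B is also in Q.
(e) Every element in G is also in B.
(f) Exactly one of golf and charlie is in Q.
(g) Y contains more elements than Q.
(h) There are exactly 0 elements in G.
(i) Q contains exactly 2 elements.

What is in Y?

Y = {bravo, golf, mike}

(h): G already has 0, so the rest are out.
Suppose quebec ∈ Y: no assignment then satisfies all the clues, so quebec ∉ Y.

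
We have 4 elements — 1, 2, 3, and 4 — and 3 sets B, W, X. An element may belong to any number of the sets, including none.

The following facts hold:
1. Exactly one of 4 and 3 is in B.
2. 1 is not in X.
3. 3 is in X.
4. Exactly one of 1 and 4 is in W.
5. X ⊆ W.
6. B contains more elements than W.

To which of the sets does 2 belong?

2: B

From (2): 1 ∉ X.
From (3): 3 ∈ X.
(5) with 3 ∈ X: 3 ∈ W.
Suppose 2 ∉ B: no assignment then satisfies all the clues, so 2 ∈ B.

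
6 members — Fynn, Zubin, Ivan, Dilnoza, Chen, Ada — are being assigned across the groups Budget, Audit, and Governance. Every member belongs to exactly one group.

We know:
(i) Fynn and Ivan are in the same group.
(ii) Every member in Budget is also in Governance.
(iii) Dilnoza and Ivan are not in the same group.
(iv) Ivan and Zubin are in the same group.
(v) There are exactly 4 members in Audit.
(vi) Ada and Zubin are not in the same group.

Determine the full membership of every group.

Budget = {}; Audit = {Chen, Fynn, Ivan, Zubin}; Governance = {Ada, Dilnoza}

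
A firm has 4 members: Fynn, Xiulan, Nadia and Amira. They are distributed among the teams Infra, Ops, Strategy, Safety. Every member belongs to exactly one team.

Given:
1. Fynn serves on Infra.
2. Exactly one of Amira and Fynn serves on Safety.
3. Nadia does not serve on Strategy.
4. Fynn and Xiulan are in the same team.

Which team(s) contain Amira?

From (1): Fynn ∈ Infra.
From (3): Nadia ∉ Strategy.
(2) (exactly one): Amira ∈ Safety.
(4): Xiulan matches Fynn: Xiulan ∈ Infra.

Amira: Safety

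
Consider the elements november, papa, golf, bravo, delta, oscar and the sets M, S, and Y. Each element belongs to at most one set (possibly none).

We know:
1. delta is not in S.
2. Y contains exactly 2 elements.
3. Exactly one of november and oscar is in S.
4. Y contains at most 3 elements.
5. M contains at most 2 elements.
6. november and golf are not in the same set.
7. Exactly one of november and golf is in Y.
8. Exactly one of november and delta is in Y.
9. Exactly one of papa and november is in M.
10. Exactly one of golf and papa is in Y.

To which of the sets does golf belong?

golf: Y

From (1): delta ∉ S.
Suppose golf ∈ M: no assignment then satisfies all the clues, so golf ∉ M.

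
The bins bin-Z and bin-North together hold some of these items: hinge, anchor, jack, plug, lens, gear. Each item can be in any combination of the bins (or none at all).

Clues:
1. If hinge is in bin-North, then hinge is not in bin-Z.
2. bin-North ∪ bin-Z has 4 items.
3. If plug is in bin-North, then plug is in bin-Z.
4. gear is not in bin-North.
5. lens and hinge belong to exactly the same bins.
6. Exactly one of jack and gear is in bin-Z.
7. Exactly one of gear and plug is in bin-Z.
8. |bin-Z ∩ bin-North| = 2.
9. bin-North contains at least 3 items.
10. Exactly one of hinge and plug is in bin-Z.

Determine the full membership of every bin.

bin-Z = {jack, plug}; bin-North = {hinge, jack, lens, plug}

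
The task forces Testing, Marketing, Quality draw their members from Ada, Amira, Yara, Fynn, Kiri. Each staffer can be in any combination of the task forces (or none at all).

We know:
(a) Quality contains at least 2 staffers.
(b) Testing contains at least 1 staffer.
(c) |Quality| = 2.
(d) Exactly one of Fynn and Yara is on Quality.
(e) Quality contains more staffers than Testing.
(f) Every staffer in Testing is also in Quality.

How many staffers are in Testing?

1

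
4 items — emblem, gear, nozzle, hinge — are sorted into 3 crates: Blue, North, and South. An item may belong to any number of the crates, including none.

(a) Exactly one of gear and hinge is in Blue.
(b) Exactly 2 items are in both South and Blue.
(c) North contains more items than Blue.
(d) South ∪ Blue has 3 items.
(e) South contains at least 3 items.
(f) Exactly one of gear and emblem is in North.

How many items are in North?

3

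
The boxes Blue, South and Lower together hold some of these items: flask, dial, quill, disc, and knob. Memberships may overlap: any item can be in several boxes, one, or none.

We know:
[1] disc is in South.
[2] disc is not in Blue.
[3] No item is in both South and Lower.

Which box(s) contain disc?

disc: South

From (1): disc ∈ South.
From (2): disc ∉ Blue.
(3) (disjoint): disc ∉ Lower.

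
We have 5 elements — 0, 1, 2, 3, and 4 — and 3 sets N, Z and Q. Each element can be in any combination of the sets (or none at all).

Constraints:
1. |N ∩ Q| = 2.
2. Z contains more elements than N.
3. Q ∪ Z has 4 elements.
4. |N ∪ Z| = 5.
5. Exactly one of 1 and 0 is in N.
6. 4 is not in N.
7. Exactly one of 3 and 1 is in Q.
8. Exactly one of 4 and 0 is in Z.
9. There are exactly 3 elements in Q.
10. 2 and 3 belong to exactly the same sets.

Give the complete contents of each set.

N = {0, 2, 3}; Z = {1, 2, 3, 4}; Q = {2, 3, 4}

From (6): 4 ∉ N.
Suppose 0 ∉ N: no assignment then satisfies all the clues, so 0 ∈ N.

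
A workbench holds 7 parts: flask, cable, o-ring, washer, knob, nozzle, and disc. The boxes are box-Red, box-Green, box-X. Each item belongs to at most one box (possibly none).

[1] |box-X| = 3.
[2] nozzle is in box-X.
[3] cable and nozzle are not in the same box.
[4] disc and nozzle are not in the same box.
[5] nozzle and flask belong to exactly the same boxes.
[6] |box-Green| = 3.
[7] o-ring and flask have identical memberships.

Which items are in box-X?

From (2): nozzle ∈ box-X.
(3): cable ∉ box-X.
(4): disc ∉ box-X.
(5): flask matches nozzle: flask ∉ box-Red.
(5): flask matches nozzle: flask ∉ box-Green.
(5): flask matches nozzle: flask ∈ box-X.
(7): o-ring matches flask: o-ring ∉ box-Red.
(7): o-ring matches flask: o-ring ∉ box-Green.
(7): o-ring matches flask: o-ring ∈ box-X.
(1): box-X already has 3, so the rest are out.

box-X = {flask, nozzle, o-ring}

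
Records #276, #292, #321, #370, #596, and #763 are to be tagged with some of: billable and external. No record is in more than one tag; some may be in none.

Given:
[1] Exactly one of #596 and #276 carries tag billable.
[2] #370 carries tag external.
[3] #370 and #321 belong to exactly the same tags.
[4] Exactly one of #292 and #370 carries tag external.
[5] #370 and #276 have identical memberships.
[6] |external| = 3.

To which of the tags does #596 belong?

From (2): #370 ∈ external.
(3): #321 matches #370: #321 ∉ billable.
(3): #321 matches #370: #321 ∈ external.
(4) (exactly one): #292 ∉ external.
(5): #276 matches #370: #276 ∉ billable.
(5): #276 matches #370: #276 ∈ external.
(6): external already has 3, so the rest are out.
(1) (exactly one): #596 ∈ billable.

#596: billable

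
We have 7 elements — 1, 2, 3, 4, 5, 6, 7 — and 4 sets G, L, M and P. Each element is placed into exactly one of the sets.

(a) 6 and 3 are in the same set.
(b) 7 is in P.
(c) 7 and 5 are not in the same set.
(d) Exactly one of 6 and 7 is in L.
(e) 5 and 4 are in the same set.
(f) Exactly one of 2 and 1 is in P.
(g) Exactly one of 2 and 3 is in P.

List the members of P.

From (b): 7 ∈ P.
(c): 5 ∉ P.
(d) (exactly one): 6 ∈ L.
(e): 4 matches 5: 4 ∉ P.
(a): 3 matches 6: 3 ∉ G.
(a): 3 matches 6: 3 ∈ L.
(g) (exactly one): 2 ∈ P.
(f) (exactly one): 1 ∉ P.

P = {2, 7}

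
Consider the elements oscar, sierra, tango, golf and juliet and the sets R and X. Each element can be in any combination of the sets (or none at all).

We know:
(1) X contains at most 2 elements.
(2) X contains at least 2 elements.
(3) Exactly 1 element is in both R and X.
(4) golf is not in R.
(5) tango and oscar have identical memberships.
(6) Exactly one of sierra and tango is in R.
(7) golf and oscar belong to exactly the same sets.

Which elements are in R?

R = {sierra}

From (4): golf ∉ R.
(7): oscar matches golf: oscar ∉ R.
(5): tango matches oscar: tango ∉ R.
(6) (exactly one): sierra ∈ R.
Suppose juliet ∈ R: no assignment then satisfies all the clues, so juliet ∉ R.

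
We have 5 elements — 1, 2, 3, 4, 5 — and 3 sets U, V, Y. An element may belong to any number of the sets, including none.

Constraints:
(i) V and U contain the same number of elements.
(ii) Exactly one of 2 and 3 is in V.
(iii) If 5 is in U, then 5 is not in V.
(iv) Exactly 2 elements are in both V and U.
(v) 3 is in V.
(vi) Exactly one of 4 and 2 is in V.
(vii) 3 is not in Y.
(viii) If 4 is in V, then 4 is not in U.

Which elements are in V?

From (v): 3 ∈ V.
From (vii): 3 ∉ Y.
(ii) (exactly one): 2 ∉ V.
(vi) (exactly one): 4 ∈ V.
(viii): 4 ∉ U.
Suppose 1 ∉ V: no assignment then satisfies all the clues, so 1 ∈ V.

V = {1, 3, 4}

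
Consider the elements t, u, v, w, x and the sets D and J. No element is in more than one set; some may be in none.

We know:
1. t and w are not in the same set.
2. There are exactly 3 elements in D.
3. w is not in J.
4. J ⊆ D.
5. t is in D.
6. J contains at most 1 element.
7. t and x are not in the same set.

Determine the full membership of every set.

D = {t, u, v}; J = {}

From (3): w ∉ J.
From (5): t ∈ D.
(1): w ∉ D.
(7): x ∉ D.
(2): only 3 candidates remain for D, so all are in.
(4) contrapositive: x ∉ J.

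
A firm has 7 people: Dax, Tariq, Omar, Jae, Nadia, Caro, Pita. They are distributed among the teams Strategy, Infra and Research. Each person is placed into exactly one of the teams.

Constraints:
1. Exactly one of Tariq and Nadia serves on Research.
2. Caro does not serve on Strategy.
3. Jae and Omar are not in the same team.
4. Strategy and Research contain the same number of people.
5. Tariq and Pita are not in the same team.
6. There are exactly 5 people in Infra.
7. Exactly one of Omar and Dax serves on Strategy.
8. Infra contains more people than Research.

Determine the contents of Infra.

Infra = {Caro, Dax, Jae, Nadia, Pita}

From (2): Caro ∉ Strategy.
Suppose Dax ∉ Infra: no assignment then satisfies all the clues, so Dax ∈ Infra.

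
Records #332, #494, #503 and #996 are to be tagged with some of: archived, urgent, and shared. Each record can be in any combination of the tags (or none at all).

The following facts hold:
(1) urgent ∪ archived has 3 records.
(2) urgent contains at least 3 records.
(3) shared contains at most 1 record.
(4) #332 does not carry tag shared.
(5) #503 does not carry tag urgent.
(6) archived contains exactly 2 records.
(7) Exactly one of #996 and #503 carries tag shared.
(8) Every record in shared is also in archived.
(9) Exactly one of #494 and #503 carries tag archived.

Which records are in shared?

shared = {#996}

From (4): #332 ∉ shared.
From (5): #503 ∉ urgent.
(2): only 3 candidates remain for urgent, so all are in.
Suppose #494 ∈ shared: no assignment then satisfies all the clues, so #494 ∉ shared.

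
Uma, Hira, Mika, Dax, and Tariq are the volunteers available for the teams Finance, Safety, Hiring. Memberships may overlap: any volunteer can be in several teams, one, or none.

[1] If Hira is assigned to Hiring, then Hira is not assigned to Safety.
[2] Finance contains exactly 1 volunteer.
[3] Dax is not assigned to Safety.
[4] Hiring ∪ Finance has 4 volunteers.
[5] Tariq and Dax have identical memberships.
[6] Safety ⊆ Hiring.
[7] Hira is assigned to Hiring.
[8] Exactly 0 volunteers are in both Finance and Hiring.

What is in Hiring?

Hiring = {Dax, Hira, Tariq}

From (3): Dax ∉ Safety.
From (7): Hira ∈ Hiring.
(1): Hira ∉ Safety.
(5): Tariq matches Dax: Tariq ∉ Safety.
Suppose Uma ∈ Hiring: no assignment then satisfies all the clues, so Uma ∉ Hiring.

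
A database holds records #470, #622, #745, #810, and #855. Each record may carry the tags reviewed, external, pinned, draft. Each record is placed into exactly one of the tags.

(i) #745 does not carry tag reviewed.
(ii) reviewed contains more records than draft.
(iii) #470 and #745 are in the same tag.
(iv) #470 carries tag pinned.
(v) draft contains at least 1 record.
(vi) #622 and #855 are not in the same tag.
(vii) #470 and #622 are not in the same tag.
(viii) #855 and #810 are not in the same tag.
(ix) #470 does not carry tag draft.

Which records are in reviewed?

reviewed = {#622, #810}

From (i): #745 ∉ reviewed.
From (iv): #470 ∈ pinned.
(iii): #745 matches #470: #745 ∉ external.
(iii): #745 matches #470: #745 ∈ pinned.
(vii): #622 ∉ pinned.
Suppose #622 ∉ reviewed: no assignment then satisfies all the clues, so #622 ∈ reviewed.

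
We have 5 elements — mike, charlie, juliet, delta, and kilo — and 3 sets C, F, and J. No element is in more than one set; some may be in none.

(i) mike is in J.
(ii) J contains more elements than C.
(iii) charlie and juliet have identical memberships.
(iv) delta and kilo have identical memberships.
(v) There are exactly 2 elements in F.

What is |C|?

0

From (i): mike ∈ J.
Suppose charlie ∈ C: no assignment then satisfies all the clues, so charlie ∉ C.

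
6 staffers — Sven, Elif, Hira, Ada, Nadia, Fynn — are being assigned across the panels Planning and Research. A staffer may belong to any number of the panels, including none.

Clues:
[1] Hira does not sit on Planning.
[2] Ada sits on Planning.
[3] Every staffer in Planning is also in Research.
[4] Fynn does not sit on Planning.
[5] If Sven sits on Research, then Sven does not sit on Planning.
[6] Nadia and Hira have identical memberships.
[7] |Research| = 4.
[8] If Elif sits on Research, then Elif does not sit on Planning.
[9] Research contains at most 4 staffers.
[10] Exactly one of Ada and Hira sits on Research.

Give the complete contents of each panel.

From (1): Hira ∉ Planning.
From (2): Ada ∈ Planning.
From (4): Fynn ∉ Planning.
(3) with Ada ∈ Planning: Ada ∈ Research.
(6): Nadia matches Hira: Nadia ∉ Planning.
(10) (exactly one): Hira ∉ Research.
(6): Nadia matches Hira: Nadia ∉ Research.
(7): only 4 candidates remain for Research, so all are in.
(8): Elif ∉ Planning.
(5): Sven ∉ Planning.

Planning = {Ada}; Research = {Ada, Elif, Fynn, Sven}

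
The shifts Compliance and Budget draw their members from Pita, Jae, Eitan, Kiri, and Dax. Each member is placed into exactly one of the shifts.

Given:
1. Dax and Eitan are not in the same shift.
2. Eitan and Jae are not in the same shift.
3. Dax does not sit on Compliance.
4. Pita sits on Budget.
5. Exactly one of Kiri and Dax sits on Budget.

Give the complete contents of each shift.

Compliance = {Eitan, Kiri}; Budget = {Dax, Jae, Pita}

From (3): Dax ∉ Compliance.
From (4): Pita ∈ Budget.
Only one shift left: Dax ∈ Budget.
(1): Eitan ∉ Budget.
(5) (exactly one): Kiri ∉ Budget.
Only one shift left: Eitan ∈ Compliance.
Only one shift left: Kiri ∈ Compliance.
(2): Jae ∉ Compliance.
Only one shift left: Jae ∈ Budget.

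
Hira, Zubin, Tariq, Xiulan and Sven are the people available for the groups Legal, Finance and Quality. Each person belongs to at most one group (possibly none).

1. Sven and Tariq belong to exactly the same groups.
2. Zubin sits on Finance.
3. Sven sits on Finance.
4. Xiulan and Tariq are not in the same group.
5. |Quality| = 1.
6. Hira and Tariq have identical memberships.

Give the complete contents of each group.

From (2): Zubin ∈ Finance.
From (3): Sven ∈ Finance.
(1): Tariq matches Sven: Tariq ∉ Legal.
(1): Tariq matches Sven: Tariq ∈ Finance.
(4): Xiulan ∉ Finance.
(6): Hira matches Tariq: Hira ∉ Legal.
(6): Hira matches Tariq: Hira ∈ Finance.
(5): only 1 candidates remain for Quality, so all are in.

Legal = {}; Finance = {Hira, Sven, Tariq, Zubin}; Quality = {Xiulan}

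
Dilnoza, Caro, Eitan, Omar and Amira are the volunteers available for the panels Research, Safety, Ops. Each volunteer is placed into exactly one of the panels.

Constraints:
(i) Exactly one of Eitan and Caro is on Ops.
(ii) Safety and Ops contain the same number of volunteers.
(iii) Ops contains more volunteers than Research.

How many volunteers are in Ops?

2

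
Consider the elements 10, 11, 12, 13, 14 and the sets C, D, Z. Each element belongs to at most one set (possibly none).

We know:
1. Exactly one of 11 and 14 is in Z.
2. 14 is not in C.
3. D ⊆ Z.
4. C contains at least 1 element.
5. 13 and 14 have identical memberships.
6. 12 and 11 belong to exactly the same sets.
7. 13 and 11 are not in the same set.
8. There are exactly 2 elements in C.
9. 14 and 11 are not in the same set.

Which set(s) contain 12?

12: C

From (2): 14 ∉ C.
(5): 13 matches 14: 13 ∉ C.
Suppose 12 ∉ C: no assignment then satisfies all the clues, so 12 ∈ C.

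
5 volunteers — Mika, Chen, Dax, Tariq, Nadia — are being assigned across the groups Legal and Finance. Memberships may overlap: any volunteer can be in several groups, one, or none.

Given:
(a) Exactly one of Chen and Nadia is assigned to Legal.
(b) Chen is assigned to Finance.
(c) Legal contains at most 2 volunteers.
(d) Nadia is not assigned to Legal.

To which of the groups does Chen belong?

From (b): Chen ∈ Finance.
From (d): Nadia ∉ Legal.
(a) (exactly one): Chen ∈ Legal.

Chen: Finance, Legal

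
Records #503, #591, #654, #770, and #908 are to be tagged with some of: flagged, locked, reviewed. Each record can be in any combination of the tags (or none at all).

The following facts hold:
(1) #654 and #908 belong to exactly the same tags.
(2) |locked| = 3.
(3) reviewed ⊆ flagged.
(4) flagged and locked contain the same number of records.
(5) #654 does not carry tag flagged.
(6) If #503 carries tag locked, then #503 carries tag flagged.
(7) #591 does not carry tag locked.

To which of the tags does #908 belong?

#908: locked

From (5): #654 ∉ flagged.
From (7): #591 ∉ locked.
(1): #908 matches #654: #908 ∉ flagged.
(3) contrapositive: #654 ∉ reviewed.
(3) contrapositive: #908 ∉ reviewed.
Suppose #908 ∉ locked: no assignment then satisfies all the clues, so #908 ∈ locked.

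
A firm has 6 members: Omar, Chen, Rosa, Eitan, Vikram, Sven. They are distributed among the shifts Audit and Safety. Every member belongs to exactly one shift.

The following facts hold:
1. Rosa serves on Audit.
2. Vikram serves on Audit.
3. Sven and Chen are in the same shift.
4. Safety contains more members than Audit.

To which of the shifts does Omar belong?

Omar: Safety

From (1): Rosa ∈ Audit.
From (2): Vikram ∈ Audit.
Suppose Omar ∈ Audit: no assignment then satisfies all the clues, so Omar ∉ Audit.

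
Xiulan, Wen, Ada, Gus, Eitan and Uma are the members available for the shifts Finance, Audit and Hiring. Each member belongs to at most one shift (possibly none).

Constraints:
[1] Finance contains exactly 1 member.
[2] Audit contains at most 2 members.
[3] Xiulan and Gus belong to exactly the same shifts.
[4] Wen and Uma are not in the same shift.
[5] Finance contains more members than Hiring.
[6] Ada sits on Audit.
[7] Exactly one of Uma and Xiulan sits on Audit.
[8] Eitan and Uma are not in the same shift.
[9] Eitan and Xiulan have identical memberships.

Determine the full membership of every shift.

Finance = {Wen}; Audit = {Ada, Uma}; Hiring = {}

From (6): Ada ∈ Audit.
Suppose Xiulan ∈ Finance: no assignment then satisfies all the clues, so Xiulan ∉ Finance.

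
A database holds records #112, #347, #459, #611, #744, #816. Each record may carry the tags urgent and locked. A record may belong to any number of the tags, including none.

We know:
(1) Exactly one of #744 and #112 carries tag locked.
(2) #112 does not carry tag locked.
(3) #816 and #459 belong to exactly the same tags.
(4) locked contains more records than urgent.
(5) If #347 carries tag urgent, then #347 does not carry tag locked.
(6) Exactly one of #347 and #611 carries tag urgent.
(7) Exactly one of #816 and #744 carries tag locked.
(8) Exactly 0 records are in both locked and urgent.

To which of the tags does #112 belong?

From (2): #112 ∉ locked.
(1) (exactly one): #744 ∈ locked.
(7) (exactly one): #816 ∉ locked.
(3): #459 matches #816: #459 ∉ locked.
Suppose #112 ∈ urgent: no assignment then satisfies all the clues, so #112 ∉ urgent.

#112: none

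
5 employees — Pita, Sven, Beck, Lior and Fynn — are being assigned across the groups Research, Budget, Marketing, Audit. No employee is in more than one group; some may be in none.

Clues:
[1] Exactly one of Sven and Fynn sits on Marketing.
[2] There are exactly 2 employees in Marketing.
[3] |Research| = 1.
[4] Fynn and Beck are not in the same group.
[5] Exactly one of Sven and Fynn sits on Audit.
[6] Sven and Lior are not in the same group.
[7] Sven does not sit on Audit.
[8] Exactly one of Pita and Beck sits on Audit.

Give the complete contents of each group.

Research = {Lior}; Budget = {}; Marketing = {Beck, Sven}; Audit = {Fynn, Pita}

From (7): Sven ∉ Audit.
(5) (exactly one): Fynn ∈ Audit.
(1) (exactly one): Sven ∈ Marketing.
(4): Beck ∉ Audit.
(6): Lior ∉ Marketing.
(8) (exactly one): Pita ∈ Audit.
(2): only 2 candidates remain for Marketing, so all are in.
(3): only 1 candidates remain for Research, so all are in.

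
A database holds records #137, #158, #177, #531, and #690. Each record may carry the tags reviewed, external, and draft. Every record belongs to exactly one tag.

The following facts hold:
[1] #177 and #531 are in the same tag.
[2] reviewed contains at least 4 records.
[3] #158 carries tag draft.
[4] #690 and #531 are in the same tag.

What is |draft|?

1

From (3): #158 ∈ draft.
(2): only 4 candidates remain for reviewed, so all are in.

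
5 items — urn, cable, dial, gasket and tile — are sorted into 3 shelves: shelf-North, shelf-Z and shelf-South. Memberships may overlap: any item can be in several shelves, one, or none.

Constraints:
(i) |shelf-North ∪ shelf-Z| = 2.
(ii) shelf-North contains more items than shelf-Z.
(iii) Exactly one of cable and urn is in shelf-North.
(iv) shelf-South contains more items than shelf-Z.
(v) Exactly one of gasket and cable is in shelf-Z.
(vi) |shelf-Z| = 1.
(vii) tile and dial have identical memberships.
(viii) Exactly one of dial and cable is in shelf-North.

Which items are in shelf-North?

shelf-North = {cable, gasket}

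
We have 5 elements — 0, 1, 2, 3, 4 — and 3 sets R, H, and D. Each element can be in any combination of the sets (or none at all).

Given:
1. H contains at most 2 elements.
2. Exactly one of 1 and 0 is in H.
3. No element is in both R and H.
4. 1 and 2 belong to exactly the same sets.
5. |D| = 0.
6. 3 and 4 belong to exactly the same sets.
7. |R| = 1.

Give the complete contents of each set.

(5): D already has 0, so the rest are out.
Suppose 0 ∉ R: no assignment then satisfies all the clues, so 0 ∈ R.

R = {0}; H = {1, 2}; D = {}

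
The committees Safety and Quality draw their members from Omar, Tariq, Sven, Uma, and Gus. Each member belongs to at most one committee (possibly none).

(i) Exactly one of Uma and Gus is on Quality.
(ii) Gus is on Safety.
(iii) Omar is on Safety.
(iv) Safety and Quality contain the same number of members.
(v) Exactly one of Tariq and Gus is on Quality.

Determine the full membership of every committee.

Safety = {Gus, Omar}; Quality = {Tariq, Uma}

From (ii): Gus ∈ Safety.
From (iii): Omar ∈ Safety.
(i) (exactly one): Uma ∈ Quality.
(v) (exactly one): Tariq ∈ Quality.
Suppose Sven ∈ Safety: no assignment then satisfies all the clues, so Sven ∉ Safety.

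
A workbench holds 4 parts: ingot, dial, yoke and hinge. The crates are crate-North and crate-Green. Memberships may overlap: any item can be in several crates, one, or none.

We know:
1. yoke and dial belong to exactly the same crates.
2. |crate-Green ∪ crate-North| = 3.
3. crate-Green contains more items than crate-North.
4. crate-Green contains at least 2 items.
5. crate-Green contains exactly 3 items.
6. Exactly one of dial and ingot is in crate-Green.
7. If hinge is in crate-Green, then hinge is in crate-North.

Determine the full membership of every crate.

crate-North = {hinge}; crate-Green = {dial, hinge, yoke}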